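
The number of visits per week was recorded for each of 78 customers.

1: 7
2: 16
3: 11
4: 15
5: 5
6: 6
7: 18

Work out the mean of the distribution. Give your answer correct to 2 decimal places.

Values: 1, 2, 3, 4, 5, 6, 7
Σfx = 7×1 + 16×2 + 11×3 + 15×4 + 5×5 + 6×6 + 18×7 = 319
n = Σf = 78
Mean = 319 / 78 = 4.0897

4.09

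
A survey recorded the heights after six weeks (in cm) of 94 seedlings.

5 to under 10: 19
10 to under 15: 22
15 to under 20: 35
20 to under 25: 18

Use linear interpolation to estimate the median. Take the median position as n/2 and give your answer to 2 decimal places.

15.86

Cumulative frequencies: 19, 41, 76, 94
n = 94; position = n/2 = 47.
This falls in the class 15 to under 20: L = 15, F = 41, f = 35, h = 5.
Median ≈ 15 + ((47 − 41) / 35) × 5 = 15.8571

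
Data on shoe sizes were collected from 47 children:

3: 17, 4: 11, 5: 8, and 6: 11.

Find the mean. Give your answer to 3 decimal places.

Values: 3, 4, 5, 6
Σfx = 17×3 + 11×4 + 8×5 + 11×6 = 201
n = Σf = 47
Mean = 201 / 47 = 4.2766

4.277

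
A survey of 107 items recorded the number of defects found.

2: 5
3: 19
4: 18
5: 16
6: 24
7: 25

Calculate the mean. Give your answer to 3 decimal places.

Values: 2, 3, 4, 5, 6, 7
Σfx = 5×2 + 19×3 + 18×4 + 16×5 + 24×6 + 25×7 = 538
n = Σf = 107
Mean = 538 / 107 = 5.0280

5.028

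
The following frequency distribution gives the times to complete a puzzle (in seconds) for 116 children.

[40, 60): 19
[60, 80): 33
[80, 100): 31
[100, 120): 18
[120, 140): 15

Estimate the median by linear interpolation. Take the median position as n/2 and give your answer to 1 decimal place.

83.9

Cumulative frequencies: 19, 52, 83, 101, 116
n = 116; position = n/2 = 58.
This falls in the class [80, 100): L = 80, F = 52, f = 31, h = 20.
Median ≈ 80 + ((58 − 52) / 31) × 20 = 83.8710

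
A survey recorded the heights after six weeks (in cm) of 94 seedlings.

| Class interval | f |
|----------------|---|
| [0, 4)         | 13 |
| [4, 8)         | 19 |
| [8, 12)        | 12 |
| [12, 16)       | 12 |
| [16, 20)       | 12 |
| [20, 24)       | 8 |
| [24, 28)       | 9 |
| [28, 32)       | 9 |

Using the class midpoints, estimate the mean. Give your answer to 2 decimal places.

14.09

Midpoints: 2, 6, 10, 14, 18, 22, 26, 30
Σfm = 13×2 + 19×6 + 12×10 + 12×14 + 12×18 + 8×22 + 9×26 + 9×30 = 1324
n = Σf = 94
Mean = 1324 / 94 = 14.0851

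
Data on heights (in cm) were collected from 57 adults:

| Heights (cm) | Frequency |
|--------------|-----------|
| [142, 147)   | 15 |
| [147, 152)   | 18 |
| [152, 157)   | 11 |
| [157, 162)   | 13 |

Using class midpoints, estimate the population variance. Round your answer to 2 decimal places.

Midpoints: 144.5, 149.5, 154.5, 159.5
n = 57, Σfm = 8631.5, mean = 151.4298
Σfm² = 1308804.25
Σf(m − x̄)² = Σfm² − (Σfm)²/n = 1308804.25 − 8631.5²/57 = 1737.7193
Population variance = 1737.7193 / 57 = 30.4863

30.49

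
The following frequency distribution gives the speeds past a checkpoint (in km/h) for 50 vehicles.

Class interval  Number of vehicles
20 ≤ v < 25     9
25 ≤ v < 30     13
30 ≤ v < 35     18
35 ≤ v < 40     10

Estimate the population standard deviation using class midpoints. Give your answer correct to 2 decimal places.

5.01

Midpoints: 22.5, 27.5, 32.5, 37.5
n = 50, Σfm = 1520, mean = 30.4000
Σfm² = 47462.5
Σf(m − x̄)² = Σfm² − (Σfm)²/n = 47462.5 − 1520²/50 = 1254.5000
Population variance = 1254.5000 / 50 = 25.0900
Standard deviation = √25.0900 = 5.0090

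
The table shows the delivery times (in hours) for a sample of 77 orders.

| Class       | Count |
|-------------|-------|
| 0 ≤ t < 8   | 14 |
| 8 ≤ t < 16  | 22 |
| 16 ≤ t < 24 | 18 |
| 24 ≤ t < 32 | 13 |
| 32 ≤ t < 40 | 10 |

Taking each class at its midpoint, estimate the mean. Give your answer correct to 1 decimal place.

18.2

Midpoints: 4, 12, 20, 28, 36
Σfm = 14×4 + 22×12 + 18×20 + 13×28 + 10×36 = 1404
n = Σf = 77
Mean = 1404 / 77 = 18.2338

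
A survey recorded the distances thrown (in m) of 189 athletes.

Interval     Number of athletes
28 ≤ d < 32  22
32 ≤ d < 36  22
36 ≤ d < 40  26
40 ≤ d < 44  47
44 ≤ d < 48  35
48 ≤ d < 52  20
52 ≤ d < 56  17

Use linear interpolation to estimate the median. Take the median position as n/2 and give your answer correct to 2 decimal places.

42.09

Cumulative frequencies: 22, 44, 70, 117, 152, 172, 189
n = 189; position = n/2 = 94.5.
This falls in the class 40 ≤ d < 44: L = 40, F = 70, f = 47, h = 4.
Median ≈ 40 + ((94.5 − 70) / 47) × 4 = 42.0851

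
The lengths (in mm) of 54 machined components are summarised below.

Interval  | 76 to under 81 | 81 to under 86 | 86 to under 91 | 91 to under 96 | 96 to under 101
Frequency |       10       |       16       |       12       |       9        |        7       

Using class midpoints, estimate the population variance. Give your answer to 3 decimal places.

Midpoints: 78.5, 83.5, 88.5, 93.5, 98.5
n = 54, Σfm = 4714, mean = 87.2963
Σfm² = 413761.5
Σf(m − x̄)² = Σfm² − (Σfm)²/n = 413761.5 − 4714²/54 = 2246.7593
Population variance = 2246.7593 / 54 = 41.6067

41.607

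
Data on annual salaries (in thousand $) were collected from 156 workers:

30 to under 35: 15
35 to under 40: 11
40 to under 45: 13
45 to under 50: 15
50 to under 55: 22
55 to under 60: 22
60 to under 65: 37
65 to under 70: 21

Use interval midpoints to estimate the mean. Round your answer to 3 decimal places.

Midpoints: 32.5, 37.5, 42.5, 47.5, 52.5, 57.5, 62.5, 67.5
Σfm = 15×32.5 + 11×37.5 + 13×42.5 + 15×47.5 + 22×52.5 + 22×57.5 + 37×62.5 + 21×67.5 = 8315
n = Σf = 156
Mean = 8315 / 156 = 53.3013

53.301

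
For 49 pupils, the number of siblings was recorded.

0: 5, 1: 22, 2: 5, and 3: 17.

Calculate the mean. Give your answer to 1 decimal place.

Values: 0, 1, 2, 3
Σfx = 5×0 + 22×1 + 5×2 + 17×3 = 83
n = Σf = 49
Mean = 83 / 49 = 1.6939

1.7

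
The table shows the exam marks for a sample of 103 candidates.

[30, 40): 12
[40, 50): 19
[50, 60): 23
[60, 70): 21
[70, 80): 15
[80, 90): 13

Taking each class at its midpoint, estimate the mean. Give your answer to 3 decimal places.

59.563

Midpoints: 35, 45, 55, 65, 75, 85
Σfm = 12×35 + 19×45 + 23×55 + 21×65 + 15×75 + 13×85 = 6135
n = Σf = 103
Mean = 6135 / 103 = 59.5631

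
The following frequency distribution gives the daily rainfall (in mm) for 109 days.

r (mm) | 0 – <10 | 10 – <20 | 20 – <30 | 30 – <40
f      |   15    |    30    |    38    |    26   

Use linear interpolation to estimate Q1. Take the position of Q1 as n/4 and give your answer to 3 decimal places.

14.083

Cumulative frequencies: 15, 45, 83, 109
n = 109; position = n/4 = 27.25.
This falls in the class 10 – <20: L = 10, F = 15, f = 30, h = 10.
Lower quartile ≈ 10 + ((27.25 − 15) / 30) × 10 = 14.0833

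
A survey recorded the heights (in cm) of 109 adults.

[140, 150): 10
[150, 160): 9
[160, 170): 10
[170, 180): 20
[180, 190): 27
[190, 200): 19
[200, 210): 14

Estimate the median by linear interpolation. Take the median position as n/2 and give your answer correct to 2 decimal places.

Cumulative frequencies: 10, 19, 29, 49, 76, 95, 109
n = 109; position = n/2 = 54.5.
This falls in the class [180, 190): L = 180, F = 49, f = 27, h = 10.
Median ≈ 180 + ((54.5 − 49) / 27) × 10 = 182.0370

182.04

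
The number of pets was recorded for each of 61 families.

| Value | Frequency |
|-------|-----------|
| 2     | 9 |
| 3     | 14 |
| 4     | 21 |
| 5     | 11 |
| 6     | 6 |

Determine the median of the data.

4

Cumulative frequencies: 9, 23, 44, 55, 61
n = 61, so the median is the value in position (n+1)/2 = 31.
Position 31 falls at value 4.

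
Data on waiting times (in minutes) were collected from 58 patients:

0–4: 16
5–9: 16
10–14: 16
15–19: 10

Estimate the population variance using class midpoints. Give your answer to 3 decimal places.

28.062

Midpoints: 2, 7, 12, 17
n = 58, Σfm = 506, mean = 8.7241
Σfm² = 6042
Σf(m − x̄)² = Σfm² − (Σfm)²/n = 6042 − 506²/58 = 1627.5862
Population variance = 1627.5862 / 58 = 28.0618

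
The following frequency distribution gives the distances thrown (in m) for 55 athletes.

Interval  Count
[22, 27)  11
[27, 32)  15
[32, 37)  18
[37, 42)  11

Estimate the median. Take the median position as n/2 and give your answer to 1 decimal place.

Cumulative frequencies: 11, 26, 44, 55
n = 55; position = n/2 = 27.5.
This falls in the class [32, 37): L = 32, F = 26, f = 18, h = 5.
Median ≈ 32 + ((27.5 − 26) / 18) × 5 = 32.4167

32.4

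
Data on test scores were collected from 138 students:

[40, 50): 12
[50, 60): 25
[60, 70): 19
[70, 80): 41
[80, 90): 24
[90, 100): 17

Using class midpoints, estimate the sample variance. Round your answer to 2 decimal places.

221.16

Midpoints: 45, 55, 65, 75, 85, 95
n = 138, Σfm = 9880, mean = 71.5942
Σfm² = 737650
Σf(m − x̄)² = Σfm² − (Σfm)²/n = 737650 − 9880²/138 = 30299.2754
Sample variance = 30299.2754 / 137 = 221.1626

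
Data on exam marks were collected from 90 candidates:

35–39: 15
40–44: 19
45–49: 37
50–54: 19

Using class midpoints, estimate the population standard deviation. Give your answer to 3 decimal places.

4.944

Midpoints: 37, 42, 47, 52
n = 90, Σfm = 4080, mean = 45.3333
Σfm² = 187160
Σf(m − x̄)² = Σfm² − (Σfm)²/n = 187160 − 4080²/90 = 2200.0000
Population variance = 2200.0000 / 90 = 24.4444
Standard deviation = √24.4444 = 4.9441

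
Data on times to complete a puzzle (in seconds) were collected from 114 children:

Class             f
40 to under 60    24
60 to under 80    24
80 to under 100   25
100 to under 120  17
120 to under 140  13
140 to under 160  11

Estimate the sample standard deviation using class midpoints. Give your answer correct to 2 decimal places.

31.92

Midpoints: 50, 70, 90, 110, 130, 150
n = 114, Σfm = 10340, mean = 90.7018
Σfm² = 1053000
Σf(m − x̄)² = Σfm² − (Σfm)²/n = 1053000 − 10340²/114 = 115143.8596
Sample variance = 115143.8596 / 113 = 1018.9722
Standard deviation = √1018.9722 = 31.9213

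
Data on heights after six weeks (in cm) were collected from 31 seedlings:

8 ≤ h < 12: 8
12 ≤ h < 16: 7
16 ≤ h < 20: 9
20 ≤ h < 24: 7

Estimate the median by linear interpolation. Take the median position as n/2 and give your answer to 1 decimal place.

Cumulative frequencies: 8, 15, 24, 31
n = 31; position = n/2 = 15.5.
This falls in the class 16 ≤ h < 20: L = 16, F = 15, f = 9, h = 4.
Median ≈ 16 + ((15.5 − 15) / 9) × 4 = 16.2222

16.2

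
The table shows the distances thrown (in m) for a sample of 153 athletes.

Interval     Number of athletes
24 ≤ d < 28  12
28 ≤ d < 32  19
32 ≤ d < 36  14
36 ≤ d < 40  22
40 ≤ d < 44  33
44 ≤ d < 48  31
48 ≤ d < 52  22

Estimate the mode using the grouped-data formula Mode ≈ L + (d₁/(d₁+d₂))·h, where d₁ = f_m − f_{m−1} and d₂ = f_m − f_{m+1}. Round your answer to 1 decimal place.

43.4

Modal class: 40 ≤ d < 44 (highest frequency 33).
d₁ = 33 − 22 = 11, d₂ = 33 − 31 = 2
Mode ≈ 40 + (11/(11+2)) × 4 = 40 + 3.3846 = 43.3846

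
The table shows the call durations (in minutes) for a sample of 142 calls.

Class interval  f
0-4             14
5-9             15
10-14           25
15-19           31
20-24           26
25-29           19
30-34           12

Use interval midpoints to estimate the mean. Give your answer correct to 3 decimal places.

17.106

Midpoints: 2, 7, 12, 17, 22, 27, 32
Σfm = 14×2 + 15×7 + 25×12 + 31×17 + 26×22 + 19×27 + 12×32 = 2429
n = Σf = 142
Mean = 2429 / 142 = 17.1056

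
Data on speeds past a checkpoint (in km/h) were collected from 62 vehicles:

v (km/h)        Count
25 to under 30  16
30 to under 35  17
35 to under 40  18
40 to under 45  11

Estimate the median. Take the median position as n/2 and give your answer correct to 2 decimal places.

Cumulative frequencies: 16, 33, 51, 62
n = 62; position = n/2 = 31.
This falls in the class 30 to under 35: L = 30, F = 16, f = 17, h = 5.
Median ≈ 30 + ((31 − 16) / 17) × 5 = 34.4118

34.41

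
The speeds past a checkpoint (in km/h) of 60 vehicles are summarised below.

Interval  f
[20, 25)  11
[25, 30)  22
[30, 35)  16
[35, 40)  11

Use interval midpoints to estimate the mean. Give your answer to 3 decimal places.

Midpoints: 22.5, 27.5, 32.5, 37.5
Σfm = 11×22.5 + 22×27.5 + 16×32.5 + 11×37.5 = 1785
n = Σf = 60
Mean = 1785 / 60 = 29.7500

29.750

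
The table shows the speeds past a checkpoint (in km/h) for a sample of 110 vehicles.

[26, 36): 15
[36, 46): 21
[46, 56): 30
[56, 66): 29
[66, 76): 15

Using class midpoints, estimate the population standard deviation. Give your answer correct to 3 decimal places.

Midpoints: 31, 41, 51, 61, 71
n = 110, Σfm = 5690, mean = 51.7273
Σfm² = 311270
Σf(m − x̄)² = Σfm² − (Σfm)²/n = 311270 − 5690²/110 = 16941.8182
Population variance = 16941.8182 / 110 = 154.0165
Standard deviation = √154.0165 = 12.4103

12.410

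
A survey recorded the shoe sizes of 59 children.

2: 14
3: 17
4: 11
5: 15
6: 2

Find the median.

Cumulative frequencies: 14, 31, 42, 57, 59
n = 59, so the median is the value in position (n+1)/2 = 30.
Position 30 falls at value 3.

3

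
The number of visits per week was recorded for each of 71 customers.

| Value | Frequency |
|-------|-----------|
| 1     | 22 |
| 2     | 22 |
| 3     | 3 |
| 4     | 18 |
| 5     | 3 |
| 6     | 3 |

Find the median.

2

Cumulative frequencies: 22, 44, 47, 65, 68, 71
n = 71, so the median is the value in position (n+1)/2 = 36.
Position 36 falls at value 2.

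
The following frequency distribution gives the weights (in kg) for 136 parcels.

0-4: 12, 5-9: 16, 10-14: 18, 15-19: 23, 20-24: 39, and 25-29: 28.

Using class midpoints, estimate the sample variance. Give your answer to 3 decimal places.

Midpoints: 2, 7, 12, 17, 22, 27
n = 136, Σfm = 2357, mean = 17.3309
Σfm² = 49359
Σf(m − x̄)² = Σfm² − (Σfm)²/n = 49359 − 2357²/136 = 8510.1103
Sample variance = 8510.1103 / 135 = 63.0379

63.038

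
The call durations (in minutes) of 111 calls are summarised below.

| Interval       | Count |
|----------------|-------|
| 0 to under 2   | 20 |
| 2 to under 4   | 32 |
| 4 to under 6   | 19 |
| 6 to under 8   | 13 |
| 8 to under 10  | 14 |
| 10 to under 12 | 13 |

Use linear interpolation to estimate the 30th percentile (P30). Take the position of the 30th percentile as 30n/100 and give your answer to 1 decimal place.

Cumulative frequencies: 20, 52, 71, 84, 98, 111
n = 111; position = 30n/100 = 33.3.
This falls in the class 2 to under 4: L = 2, F = 20, f = 32, h = 2.
30th percentile ≈ 2 + ((33.3 − 20) / 32) × 2 = 2.8312

2.8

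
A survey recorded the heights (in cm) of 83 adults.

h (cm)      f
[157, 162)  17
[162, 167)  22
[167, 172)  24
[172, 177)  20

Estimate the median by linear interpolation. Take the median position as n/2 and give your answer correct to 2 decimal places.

167.52

Cumulative frequencies: 17, 39, 63, 83
n = 83; position = n/2 = 41.5.
This falls in the class [167, 172): L = 167, F = 39, f = 24, h = 5.
Median ≈ 167 + ((41.5 − 39) / 24) × 5 = 167.5208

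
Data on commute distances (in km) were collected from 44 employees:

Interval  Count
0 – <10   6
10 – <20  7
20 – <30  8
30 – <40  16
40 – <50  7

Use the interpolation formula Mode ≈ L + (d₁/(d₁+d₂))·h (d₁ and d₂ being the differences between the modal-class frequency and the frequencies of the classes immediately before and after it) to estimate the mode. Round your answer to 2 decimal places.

Modal class: 30 – <40 (highest frequency 16).
d₁ = 16 − 8 = 8, d₂ = 16 − 7 = 9
Mode ≈ 30 + (8/(8+9)) × 10 = 30 + 4.7059 = 34.7059

34.71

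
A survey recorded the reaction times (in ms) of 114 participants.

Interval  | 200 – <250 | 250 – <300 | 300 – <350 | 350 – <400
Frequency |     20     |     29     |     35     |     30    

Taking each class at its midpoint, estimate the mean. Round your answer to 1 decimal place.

Midpoints: 225, 275, 325, 375
Σfm = 20×225 + 29×275 + 35×325 + 30×375 = 35100
n = Σf = 114
Mean = 35100 / 114 = 307.8947

307.9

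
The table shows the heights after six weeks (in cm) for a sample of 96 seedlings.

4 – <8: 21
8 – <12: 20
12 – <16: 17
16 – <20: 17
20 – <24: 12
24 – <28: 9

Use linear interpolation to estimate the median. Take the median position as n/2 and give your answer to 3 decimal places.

Cumulative frequencies: 21, 41, 58, 75, 87, 96
n = 96; position = n/2 = 48.
This falls in the class 12 – <16: L = 12, F = 41, f = 17, h = 4.
Median ≈ 12 + ((48 − 41) / 17) × 4 = 13.6471

13.647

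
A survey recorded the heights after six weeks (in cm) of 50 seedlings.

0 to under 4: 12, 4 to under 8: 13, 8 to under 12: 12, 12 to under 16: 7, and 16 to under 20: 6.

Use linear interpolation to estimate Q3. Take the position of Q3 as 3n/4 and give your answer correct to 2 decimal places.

12.29

Cumulative frequencies: 12, 25, 37, 44, 50
n = 50; position = 3n/4 = 37.5.
This falls in the class 12 to under 16: L = 12, F = 37, f = 7, h = 4.
Upper quartile ≈ 12 + ((37.5 − 37) / 7) × 4 = 12.2857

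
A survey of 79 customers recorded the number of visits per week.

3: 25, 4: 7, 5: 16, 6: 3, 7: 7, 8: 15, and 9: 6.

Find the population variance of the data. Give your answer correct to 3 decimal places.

4.536

Values: 3, 4, 5, 6, 7, 8, 9
n = 79, Σfx = 424, mean = 5.3671
Σfx² = 2634
Σf(x − x̄)² = Σfx² − (Σfx)²/n = 2634 − 424²/79 = 358.3544
Population variance = 358.3544 / 79 = 4.5361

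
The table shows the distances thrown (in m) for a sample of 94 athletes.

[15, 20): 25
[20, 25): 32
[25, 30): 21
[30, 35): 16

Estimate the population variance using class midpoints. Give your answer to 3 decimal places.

27.037

Midpoints: 17.5, 22.5, 27.5, 32.5
n = 94, Σfm = 2255, mean = 23.9894
Σfm² = 56637.5
Σf(m − x̄)² = Σfm² − (Σfm)²/n = 56637.5 − 2255²/94 = 2541.4894
Population variance = 2541.4894 / 94 = 27.0371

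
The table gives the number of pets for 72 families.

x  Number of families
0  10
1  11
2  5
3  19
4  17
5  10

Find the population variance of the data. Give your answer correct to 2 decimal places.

2.65

Values: 0, 1, 2, 3, 4, 5
n = 72, Σfx = 196, mean = 2.7222
Σfx² = 724
Σf(x − x̄)² = Σfx² − (Σfx)²/n = 724 − 196²/72 = 190.4444
Population variance = 190.4444 / 72 = 2.6451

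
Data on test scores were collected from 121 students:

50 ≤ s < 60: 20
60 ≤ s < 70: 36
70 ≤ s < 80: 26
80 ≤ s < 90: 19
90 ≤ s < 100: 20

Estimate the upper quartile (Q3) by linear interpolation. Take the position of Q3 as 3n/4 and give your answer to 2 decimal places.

84.61

Cumulative frequencies: 20, 56, 82, 101, 121
n = 121; position = 3n/4 = 90.75.
This falls in the class 80 ≤ s < 90: L = 80, F = 82, f = 19, h = 10.
Upper quartile ≈ 80 + ((90.75 − 82) / 19) × 10 = 84.6053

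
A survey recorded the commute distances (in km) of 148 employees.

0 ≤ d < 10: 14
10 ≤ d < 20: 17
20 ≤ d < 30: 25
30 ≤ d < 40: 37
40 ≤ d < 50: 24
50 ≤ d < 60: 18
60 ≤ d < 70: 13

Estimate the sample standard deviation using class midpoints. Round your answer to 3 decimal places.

Midpoints: 5, 15, 25, 35, 45, 55, 65
n = 148, Σfm = 5160, mean = 34.8649
Σfm² = 223100
Σf(m − x̄)² = Σfm² − (Σfm)²/n = 223100 − 5160²/148 = 43197.2973
Sample variance = 43197.2973 / 147 = 293.8592
Standard deviation = √293.8592 = 17.1423

17.142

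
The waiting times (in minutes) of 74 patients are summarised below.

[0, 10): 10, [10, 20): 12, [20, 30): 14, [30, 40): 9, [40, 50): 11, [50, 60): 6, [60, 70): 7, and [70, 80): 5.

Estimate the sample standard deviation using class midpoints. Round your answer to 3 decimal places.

21.255

Midpoints: 5, 15, 25, 35, 45, 55, 65, 75
n = 74, Σfm = 2550, mean = 34.4595
Σfm² = 120850
Σf(m − x̄)² = Σfm² − (Σfm)²/n = 120850 − 2550²/74 = 32978.3784
Sample variance = 32978.3784 / 73 = 451.7586
Standard deviation = √451.7586 = 21.2546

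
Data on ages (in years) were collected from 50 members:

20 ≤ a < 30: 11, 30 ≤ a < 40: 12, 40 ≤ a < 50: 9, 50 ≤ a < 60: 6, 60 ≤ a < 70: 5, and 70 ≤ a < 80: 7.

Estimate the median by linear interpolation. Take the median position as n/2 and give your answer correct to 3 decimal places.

Cumulative frequencies: 11, 23, 32, 38, 43, 50
n = 50; position = n/2 = 25.
This falls in the class 40 ≤ a < 50: L = 40, F = 23, f = 9, h = 10.
Median ≈ 40 + ((25 − 23) / 9) × 10 = 42.2222

42.222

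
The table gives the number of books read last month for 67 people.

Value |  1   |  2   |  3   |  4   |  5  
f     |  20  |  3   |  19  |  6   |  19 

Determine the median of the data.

3

Cumulative frequencies: 20, 23, 42, 48, 67
n = 67, so the median is the value in position (n+1)/2 = 34.
Position 34 falls at value 3.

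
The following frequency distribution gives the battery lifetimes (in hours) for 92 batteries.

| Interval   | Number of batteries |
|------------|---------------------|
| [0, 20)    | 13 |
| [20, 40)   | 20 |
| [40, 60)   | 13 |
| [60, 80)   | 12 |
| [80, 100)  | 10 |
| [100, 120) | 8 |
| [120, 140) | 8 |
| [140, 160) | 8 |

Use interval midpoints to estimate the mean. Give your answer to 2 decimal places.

Midpoints: 10, 30, 50, 70, 90, 110, 130, 150
Σfm = 13×10 + 20×30 + 13×50 + 12×70 + 10×90 + 8×110 + 8×130 + 8×150 = 6240
n = Σf = 92
Mean = 6240 / 92 = 67.8261

67.83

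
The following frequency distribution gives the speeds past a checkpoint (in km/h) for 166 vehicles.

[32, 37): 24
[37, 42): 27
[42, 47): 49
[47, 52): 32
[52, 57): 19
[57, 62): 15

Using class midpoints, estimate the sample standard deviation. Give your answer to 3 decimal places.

Midpoints: 34.5, 39.5, 44.5, 49.5, 54.5, 59.5
n = 166, Σfm = 7587, mean = 45.7048
Σfm² = 355671.5
Σf(m − x̄)² = Σfm² − (Σfm)²/n = 355671.5 − 7587²/166 = 8909.0361
Sample variance = 8909.0361 / 165 = 53.9942
Standard deviation = √53.9942 = 7.3481

7.348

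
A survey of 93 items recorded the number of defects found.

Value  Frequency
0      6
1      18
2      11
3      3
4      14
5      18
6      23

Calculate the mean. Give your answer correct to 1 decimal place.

Values: 0, 1, 2, 3, 4, 5, 6
Σfx = 6×0 + 18×1 + 11×2 + 3×3 + 14×4 + 18×5 + 23×6 = 333
n = Σf = 93
Mean = 333 / 93 = 3.5806

3.6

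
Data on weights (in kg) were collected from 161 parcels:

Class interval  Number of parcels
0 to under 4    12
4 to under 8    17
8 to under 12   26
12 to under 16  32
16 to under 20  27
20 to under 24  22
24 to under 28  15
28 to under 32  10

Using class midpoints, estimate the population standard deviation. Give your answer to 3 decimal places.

Midpoints: 2, 6, 10, 14, 18, 22, 26, 30
n = 161, Σfm = 2494, mean = 15.4907
Σfm² = 48068
Σf(m − x̄)² = Σfm² − (Σfm)²/n = 48068 − 2494²/161 = 9434.2360
Population variance = 9434.2360 / 161 = 58.5977
Standard deviation = √58.5977 = 7.6549

7.655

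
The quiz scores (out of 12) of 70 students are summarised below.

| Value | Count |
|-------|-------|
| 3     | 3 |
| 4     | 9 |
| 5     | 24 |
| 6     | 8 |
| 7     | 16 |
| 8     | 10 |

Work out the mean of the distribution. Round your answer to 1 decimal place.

Values: 3, 4, 5, 6, 7, 8
Σfx = 3×3 + 9×4 + 24×5 + 8×6 + 16×7 + 10×8 = 405
n = Σf = 70
Mean = 405 / 70 = 5.7857

5.8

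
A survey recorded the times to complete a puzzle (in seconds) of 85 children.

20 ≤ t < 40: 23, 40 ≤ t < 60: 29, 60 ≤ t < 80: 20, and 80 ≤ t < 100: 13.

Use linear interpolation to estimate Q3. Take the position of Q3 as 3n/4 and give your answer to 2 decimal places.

Cumulative frequencies: 23, 52, 72, 85
n = 85; position = 3n/4 = 63.75.
This falls in the class 60 ≤ t < 80: L = 60, F = 52, f = 20, h = 20.
Upper quartile ≈ 60 + ((63.75 − 52) / 20) × 20 = 71.7500

71.75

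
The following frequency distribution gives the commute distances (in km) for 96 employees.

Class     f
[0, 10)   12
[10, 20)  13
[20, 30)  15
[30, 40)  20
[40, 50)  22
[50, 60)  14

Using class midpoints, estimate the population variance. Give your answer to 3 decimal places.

255.632

Midpoints: 5, 15, 25, 35, 45, 55
n = 96, Σfm = 3090, mean = 32.1875
Σfm² = 124000
Σf(m − x̄)² = Σfm² − (Σfm)²/n = 124000 − 3090²/96 = 24540.6250
Population variance = 24540.6250 / 96 = 255.6315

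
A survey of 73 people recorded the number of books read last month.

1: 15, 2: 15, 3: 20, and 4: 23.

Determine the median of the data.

3

Cumulative frequencies: 15, 30, 50, 73
n = 73, so the median is the value in position (n+1)/2 = 37.
Position 37 falls at value 3.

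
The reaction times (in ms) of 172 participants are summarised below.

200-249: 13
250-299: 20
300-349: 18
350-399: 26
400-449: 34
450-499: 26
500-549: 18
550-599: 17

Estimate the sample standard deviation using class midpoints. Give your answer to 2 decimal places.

102.27

Midpoints: 224.5, 274.5, 324.5, 374.5, 424.5, 474.5, 524.5, 574.5
n = 172, Σfm = 69964, mean = 406.7674
Σfm² = 30247493
Σf(m − x̄)² = Σfm² − (Σfm)²/n = 30247493 − 69964²/172 = 1788415.6977
Sample variance = 1788415.6977 / 171 = 10458.5713
Standard deviation = √10458.5713 = 102.2672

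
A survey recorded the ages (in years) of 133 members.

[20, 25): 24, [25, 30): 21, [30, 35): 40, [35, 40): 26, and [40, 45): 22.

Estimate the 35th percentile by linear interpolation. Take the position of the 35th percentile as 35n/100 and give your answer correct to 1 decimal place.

30.2

Cumulative frequencies: 24, 45, 85, 111, 133
n = 133; position = 35n/100 = 46.55.
This falls in the class [30, 35): L = 30, F = 45, f = 40, h = 5.
35th percentile ≈ 30 + ((46.55 − 45) / 40) × 5 = 30.1938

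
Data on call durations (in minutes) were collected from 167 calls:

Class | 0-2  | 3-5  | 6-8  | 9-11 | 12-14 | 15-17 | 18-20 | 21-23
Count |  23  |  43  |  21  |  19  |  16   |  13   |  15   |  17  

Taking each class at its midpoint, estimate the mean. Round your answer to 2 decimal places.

Midpoints: 1, 4, 7, 10, 13, 16, 19, 22
Σfm = 23×1 + 43×4 + 21×7 + 19×10 + 16×13 + 13×16 + 15×19 + 17×22 = 1607
n = Σf = 167
Mean = 1607 / 167 = 9.6228

9.62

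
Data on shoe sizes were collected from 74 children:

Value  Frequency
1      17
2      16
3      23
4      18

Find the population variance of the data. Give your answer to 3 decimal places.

Values: 1, 2, 3, 4
n = 74, Σfx = 190, mean = 2.5676
Σfx² = 576
Σf(x − x̄)² = Σfx² − (Σfx)²/n = 576 − 190²/74 = 88.1622
Population variance = 88.1622 / 74 = 1.1914

1.191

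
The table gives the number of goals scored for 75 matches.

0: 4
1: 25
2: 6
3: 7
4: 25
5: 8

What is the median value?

Cumulative frequencies: 4, 29, 35, 42, 67, 75
n = 75, so the median is the value in position (n+1)/2 = 38.
Position 38 falls at value 3.

3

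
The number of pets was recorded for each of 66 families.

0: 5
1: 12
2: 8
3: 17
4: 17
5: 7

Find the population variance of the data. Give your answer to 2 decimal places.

2.15

Values: 0, 1, 2, 3, 4, 5
n = 66, Σfx = 182, mean = 2.7576
Σfx² = 644
Σf(x − x̄)² = Σfx² − (Σfx)²/n = 644 − 182²/66 = 142.1212
Population variance = 142.1212 / 66 = 2.1534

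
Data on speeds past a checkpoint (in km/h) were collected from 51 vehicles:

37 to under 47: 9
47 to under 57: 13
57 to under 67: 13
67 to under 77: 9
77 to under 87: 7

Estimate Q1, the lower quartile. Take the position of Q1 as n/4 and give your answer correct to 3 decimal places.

49.885

Cumulative frequencies: 9, 22, 35, 44, 51
n = 51; position = n/4 = 12.75.
This falls in the class 47 to under 57: L = 47, F = 9, f = 13, h = 10.
Lower quartile ≈ 47 + ((12.75 − 9) / 13) × 10 = 49.8846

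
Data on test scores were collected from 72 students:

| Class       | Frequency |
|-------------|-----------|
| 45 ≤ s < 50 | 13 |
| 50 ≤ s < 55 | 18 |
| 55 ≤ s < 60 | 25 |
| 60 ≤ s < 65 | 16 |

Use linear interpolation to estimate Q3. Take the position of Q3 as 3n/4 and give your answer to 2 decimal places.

Cumulative frequencies: 13, 31, 56, 72
n = 72; position = 3n/4 = 54.
This falls in the class 55 ≤ s < 60: L = 55, F = 31, f = 25, h = 5.
Upper quartile ≈ 55 + ((54 − 31) / 25) × 5 = 59.6000

59.60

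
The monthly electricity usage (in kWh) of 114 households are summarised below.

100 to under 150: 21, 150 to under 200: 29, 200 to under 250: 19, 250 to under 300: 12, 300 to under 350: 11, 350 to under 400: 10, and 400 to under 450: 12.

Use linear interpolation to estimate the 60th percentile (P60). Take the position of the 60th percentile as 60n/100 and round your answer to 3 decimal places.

248.421

Cumulative frequencies: 21, 50, 69, 81, 92, 102, 114
n = 114; position = 60n/100 = 68.4.
This falls in the class 200 to under 250: L = 200, F = 50, f = 19, h = 50.
60th percentile ≈ 200 + ((68.4 − 50) / 19) × 50 = 248.4211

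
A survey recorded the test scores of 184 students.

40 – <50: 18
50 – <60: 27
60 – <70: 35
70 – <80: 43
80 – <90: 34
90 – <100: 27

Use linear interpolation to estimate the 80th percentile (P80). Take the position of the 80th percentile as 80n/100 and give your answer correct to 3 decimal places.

87.118

Cumulative frequencies: 18, 45, 80, 123, 157, 184
n = 184; position = 80n/100 = 147.2.
This falls in the class 80 – <90: L = 80, F = 123, f = 34, h = 10.
80th percentile ≈ 80 + ((147.2 − 123) / 34) × 10 = 87.1176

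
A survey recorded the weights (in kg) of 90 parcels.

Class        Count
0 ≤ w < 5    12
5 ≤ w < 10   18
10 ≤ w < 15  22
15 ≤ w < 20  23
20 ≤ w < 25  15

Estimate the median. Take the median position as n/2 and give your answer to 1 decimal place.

13.4

Cumulative frequencies: 12, 30, 52, 75, 90
n = 90; position = n/2 = 45.
This falls in the class 10 ≤ w < 15: L = 10, F = 30, f = 22, h = 5.
Median ≈ 10 + ((45 − 30) / 22) × 5 = 13.4091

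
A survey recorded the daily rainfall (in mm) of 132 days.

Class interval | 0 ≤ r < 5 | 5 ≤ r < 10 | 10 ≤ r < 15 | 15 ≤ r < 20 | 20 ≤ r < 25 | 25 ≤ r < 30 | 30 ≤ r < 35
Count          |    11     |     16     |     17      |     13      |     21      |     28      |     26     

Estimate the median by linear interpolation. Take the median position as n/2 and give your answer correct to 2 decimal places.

22.14

Cumulative frequencies: 11, 27, 44, 57, 78, 106, 132
n = 132; position = n/2 = 66.
This falls in the class 20 ≤ r < 25: L = 20, F = 57, f = 21, h = 5.
Median ≈ 20 + ((66 − 57) / 21) × 5 = 22.1429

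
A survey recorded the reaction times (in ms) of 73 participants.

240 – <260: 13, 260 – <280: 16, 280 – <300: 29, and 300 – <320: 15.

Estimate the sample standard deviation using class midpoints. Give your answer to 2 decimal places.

Midpoints: 250, 270, 290, 310
n = 73, Σfm = 20630, mean = 282.6027
Σfm² = 5859300
Σf(m − x̄)² = Σfm² − (Σfm)²/n = 5859300 − 20630²/73 = 29205.4795
Sample variance = 29205.4795 / 72 = 405.6317
Standard deviation = √405.6317 = 20.1403

20.14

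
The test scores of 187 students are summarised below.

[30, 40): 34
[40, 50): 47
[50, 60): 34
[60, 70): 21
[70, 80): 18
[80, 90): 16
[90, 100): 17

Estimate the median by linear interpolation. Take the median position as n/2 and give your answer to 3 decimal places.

53.676

Cumulative frequencies: 34, 81, 115, 136, 154, 170, 187
n = 187; position = n/2 = 93.5.
This falls in the class [50, 60): L = 50, F = 81, f = 34, h = 10.
Median ≈ 50 + ((93.5 − 81) / 34) × 10 = 53.6765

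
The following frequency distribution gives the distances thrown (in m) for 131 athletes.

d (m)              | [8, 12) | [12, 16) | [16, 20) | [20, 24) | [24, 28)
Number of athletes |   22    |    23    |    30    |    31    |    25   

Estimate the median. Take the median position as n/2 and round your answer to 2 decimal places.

18.73

Cumulative frequencies: 22, 45, 75, 106, 131
n = 131; position = n/2 = 65.5.
This falls in the class [16, 20): L = 16, F = 45, f = 30, h = 4.
Median ≈ 16 + ((65.5 − 45) / 30) × 4 = 18.7333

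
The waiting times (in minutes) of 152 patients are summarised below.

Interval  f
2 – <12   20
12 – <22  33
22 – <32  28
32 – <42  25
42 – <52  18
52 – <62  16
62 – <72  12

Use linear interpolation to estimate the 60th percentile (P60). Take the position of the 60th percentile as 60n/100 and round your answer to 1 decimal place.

36.1

Cumulative frequencies: 20, 53, 81, 106, 124, 140, 152
n = 152; position = 60n/100 = 91.2.
This falls in the class 32 – <42: L = 32, F = 81, f = 25, h = 10.
60th percentile ≈ 32 + ((91.2 − 81) / 25) × 10 = 36.0800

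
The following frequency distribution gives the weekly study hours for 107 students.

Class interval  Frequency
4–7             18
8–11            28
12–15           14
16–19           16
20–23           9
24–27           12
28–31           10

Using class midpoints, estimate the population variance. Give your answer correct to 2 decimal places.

Midpoints: 5.5, 9.5, 13.5, 17.5, 21.5, 25.5, 29.5
n = 107, Σfm = 1628.5, mean = 15.2196
Σfm² = 31188.75
Σf(m − x̄)² = Σfm² − (Σfm)²/n = 31188.75 − 1628.5²/107 = 6403.5888
Population variance = 6403.5888 / 107 = 59.8466

59.85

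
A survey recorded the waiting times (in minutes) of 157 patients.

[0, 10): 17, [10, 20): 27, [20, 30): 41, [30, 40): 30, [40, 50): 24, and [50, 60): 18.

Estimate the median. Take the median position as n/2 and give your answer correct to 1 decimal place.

28.4

Cumulative frequencies: 17, 44, 85, 115, 139, 157
n = 157; position = n/2 = 78.5.
This falls in the class [20, 30): L = 20, F = 44, f = 41, h = 10.
Median ≈ 20 + ((78.5 − 44) / 41) × 10 = 28.4146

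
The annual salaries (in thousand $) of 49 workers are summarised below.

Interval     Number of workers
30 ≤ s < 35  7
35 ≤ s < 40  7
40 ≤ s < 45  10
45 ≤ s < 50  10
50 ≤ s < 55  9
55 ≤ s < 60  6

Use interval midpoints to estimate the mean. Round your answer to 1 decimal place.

Midpoints: 32.5, 37.5, 42.5, 47.5, 52.5, 57.5
Σfm = 7×32.5 + 7×37.5 + 10×42.5 + 10×47.5 + 9×52.5 + 6×57.5 = 2207.5
n = Σf = 49
Mean = 2207.5 / 49 = 45.0510

45.1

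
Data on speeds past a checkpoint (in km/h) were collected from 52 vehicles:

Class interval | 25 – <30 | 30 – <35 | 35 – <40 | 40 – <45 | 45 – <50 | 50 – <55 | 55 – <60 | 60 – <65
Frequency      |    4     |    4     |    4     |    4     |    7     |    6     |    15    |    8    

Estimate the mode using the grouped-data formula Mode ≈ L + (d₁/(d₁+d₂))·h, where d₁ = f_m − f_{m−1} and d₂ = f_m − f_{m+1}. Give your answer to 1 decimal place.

57.8

Modal class: 55 – <60 (highest frequency 15).
d₁ = 15 − 6 = 9, d₂ = 15 − 8 = 7
Mode ≈ 55 + (9/(9+7)) × 5 = 55 + 2.8125 = 57.8125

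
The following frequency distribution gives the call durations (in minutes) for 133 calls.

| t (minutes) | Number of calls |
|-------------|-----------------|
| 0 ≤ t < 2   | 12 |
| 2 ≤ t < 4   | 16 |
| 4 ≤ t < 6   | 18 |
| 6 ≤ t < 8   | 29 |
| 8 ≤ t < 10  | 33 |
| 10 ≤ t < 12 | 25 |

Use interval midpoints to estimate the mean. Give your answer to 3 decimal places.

6.955

Midpoints: 1, 3, 5, 7, 9, 11
Σfm = 12×1 + 16×3 + 18×5 + 29×7 + 33×9 + 25×11 = 925
n = Σf = 133
Mean = 925 / 133 = 6.9549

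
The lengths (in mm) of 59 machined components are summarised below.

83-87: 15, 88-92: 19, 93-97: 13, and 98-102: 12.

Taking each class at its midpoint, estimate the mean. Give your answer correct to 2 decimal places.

Midpoints: 85, 90, 95, 100
Σfm = 15×85 + 19×90 + 13×95 + 12×100 = 5420
n = Σf = 59
Mean = 5420 / 59 = 91.8644

91.86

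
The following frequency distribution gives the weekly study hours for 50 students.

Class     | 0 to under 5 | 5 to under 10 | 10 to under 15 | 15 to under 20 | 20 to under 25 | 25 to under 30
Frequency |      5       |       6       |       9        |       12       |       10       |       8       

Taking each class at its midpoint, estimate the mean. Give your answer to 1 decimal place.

16.5

Midpoints: 2.5, 7.5, 12.5, 17.5, 22.5, 27.5
Σfm = 5×2.5 + 6×7.5 + 9×12.5 + 12×17.5 + 10×22.5 + 8×27.5 = 825
n = Σf = 50
Mean = 825 / 50 = 16.5000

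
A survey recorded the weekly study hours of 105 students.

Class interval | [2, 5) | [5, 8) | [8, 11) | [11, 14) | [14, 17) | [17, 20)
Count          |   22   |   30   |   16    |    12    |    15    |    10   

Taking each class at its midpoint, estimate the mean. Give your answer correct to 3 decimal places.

Midpoints: 3.5, 6.5, 9.5, 12.5, 15.5, 18.5
Σfm = 22×3.5 + 30×6.5 + 16×9.5 + 12×12.5 + 15×15.5 + 10×18.5 = 991.5
n = Σf = 105
Mean = 991.5 / 105 = 9.4429

9.443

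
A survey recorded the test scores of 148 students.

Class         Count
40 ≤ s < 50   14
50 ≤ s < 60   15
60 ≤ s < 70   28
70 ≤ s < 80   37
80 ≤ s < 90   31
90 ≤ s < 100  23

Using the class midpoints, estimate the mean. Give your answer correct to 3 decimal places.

Midpoints: 45, 55, 65, 75, 85, 95
Σfm = 14×45 + 15×55 + 28×65 + 37×75 + 31×85 + 23×95 = 10870
n = Σf = 148
Mean = 10870 / 148 = 73.4459

73.446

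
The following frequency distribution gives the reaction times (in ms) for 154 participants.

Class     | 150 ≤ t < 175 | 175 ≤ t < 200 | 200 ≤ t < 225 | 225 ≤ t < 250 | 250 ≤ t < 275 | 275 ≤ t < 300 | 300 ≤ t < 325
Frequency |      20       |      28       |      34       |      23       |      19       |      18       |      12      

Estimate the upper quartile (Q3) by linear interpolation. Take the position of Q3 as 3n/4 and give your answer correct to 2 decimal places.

263.82

Cumulative frequencies: 20, 48, 82, 105, 124, 142, 154
n = 154; position = 3n/4 = 115.5.
This falls in the class 250 ≤ t < 275: L = 250, F = 105, f = 19, h = 25.
Upper quartile ≈ 250 + ((115.5 − 105) / 19) × 25 = 263.8158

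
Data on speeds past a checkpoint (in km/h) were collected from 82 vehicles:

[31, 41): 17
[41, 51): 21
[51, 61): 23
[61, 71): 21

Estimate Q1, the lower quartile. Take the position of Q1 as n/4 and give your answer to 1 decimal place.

Cumulative frequencies: 17, 38, 61, 82
n = 82; position = n/4 = 20.5.
This falls in the class [41, 51): L = 41, F = 17, f = 21, h = 10.
Lower quartile ≈ 41 + ((20.5 − 17) / 21) × 10 = 42.6667

42.7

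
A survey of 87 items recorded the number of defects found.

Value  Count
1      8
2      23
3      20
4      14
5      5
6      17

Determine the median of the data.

3

Cumulative frequencies: 8, 31, 51, 65, 70, 87
n = 87, so the median is the value in position (n+1)/2 = 44.
Position 44 falls at value 3.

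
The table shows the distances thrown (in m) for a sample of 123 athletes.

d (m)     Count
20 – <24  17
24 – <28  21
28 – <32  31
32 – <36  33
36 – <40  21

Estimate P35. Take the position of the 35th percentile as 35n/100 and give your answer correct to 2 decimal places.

Cumulative frequencies: 17, 38, 69, 102, 123
n = 123; position = 35n/100 = 43.05.
This falls in the class 28 – <32: L = 28, F = 38, f = 31, h = 4.
35th percentile ≈ 28 + ((43.05 − 38) / 31) × 4 = 28.6516

28.65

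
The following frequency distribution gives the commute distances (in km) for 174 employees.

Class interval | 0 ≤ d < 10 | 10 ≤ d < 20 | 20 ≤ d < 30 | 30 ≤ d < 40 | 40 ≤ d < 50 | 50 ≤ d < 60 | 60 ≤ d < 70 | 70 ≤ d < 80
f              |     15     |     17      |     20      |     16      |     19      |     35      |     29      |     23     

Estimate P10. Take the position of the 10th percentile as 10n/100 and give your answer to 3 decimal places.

Cumulative frequencies: 15, 32, 52, 68, 87, 122, 151, 174
n = 174; position = 10n/100 = 17.4.
This falls in the class 10 ≤ d < 20: L = 10, F = 15, f = 17, h = 10.
10th percentile ≈ 10 + ((17.4 − 15) / 17) × 10 = 11.4118

11.412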